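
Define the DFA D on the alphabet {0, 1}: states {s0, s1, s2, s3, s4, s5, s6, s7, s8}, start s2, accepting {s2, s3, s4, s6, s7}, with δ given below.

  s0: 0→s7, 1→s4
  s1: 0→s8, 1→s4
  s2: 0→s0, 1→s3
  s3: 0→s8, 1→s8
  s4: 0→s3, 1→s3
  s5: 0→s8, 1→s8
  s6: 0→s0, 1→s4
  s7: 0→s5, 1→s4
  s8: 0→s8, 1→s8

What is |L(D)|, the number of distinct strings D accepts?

9

The useful subgraph on states {s0, s2, s3, s4, s7} is acyclic, so L(D) is finite; the longest accepting path visits 5 useful states, giving maximum string length 4.
Counting accepting paths from s2 by length: 1 of length 0, 1 of length 1, 2 of length 2, 3 of length 3, 2 of length 4. Total 9.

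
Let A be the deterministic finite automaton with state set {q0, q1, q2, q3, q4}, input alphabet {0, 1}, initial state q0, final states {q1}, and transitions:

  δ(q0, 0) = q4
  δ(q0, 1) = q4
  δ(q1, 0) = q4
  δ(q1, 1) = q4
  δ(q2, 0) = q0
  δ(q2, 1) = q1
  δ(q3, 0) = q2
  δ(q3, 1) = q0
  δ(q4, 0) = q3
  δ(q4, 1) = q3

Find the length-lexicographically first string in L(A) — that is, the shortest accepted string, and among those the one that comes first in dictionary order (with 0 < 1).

A breadth-first search from q0 reaches an accepting state first via the path q0 → q4 → q3 → q2 → q1 on input 0001.
No string of length < 4 is accepted (BFS exhausts all shorter strings without reaching an accepting state), and 0001 is the lexicographically least accepting string of length 4.

0001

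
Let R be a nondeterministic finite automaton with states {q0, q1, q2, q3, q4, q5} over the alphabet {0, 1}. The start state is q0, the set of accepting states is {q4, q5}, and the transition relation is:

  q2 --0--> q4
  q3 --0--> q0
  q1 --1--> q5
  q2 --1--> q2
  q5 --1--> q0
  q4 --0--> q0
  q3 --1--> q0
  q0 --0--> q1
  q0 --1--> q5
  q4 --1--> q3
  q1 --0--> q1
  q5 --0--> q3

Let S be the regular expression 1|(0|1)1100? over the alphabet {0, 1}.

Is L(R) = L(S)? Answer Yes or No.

No

The string 01 is accepted by R but rejected by S.
So L(R) ≠ L(S).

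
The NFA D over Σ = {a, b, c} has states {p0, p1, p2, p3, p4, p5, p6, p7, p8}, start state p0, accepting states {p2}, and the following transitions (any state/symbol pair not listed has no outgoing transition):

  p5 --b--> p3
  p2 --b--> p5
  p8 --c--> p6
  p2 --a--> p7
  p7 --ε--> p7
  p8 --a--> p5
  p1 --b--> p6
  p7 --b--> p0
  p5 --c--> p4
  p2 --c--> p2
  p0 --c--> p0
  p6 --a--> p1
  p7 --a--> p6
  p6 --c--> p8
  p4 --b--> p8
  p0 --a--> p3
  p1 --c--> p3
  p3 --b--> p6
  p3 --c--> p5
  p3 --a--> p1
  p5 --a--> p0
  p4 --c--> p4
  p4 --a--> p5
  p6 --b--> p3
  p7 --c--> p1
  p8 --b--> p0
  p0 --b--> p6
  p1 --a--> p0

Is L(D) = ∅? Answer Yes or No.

Yes

The states reachable from the start state are {p0, p1, p3, p4, p5, p6, p8}.
None of the accepting states {p2} is reachable, so no string is accepted and L(D) = ∅.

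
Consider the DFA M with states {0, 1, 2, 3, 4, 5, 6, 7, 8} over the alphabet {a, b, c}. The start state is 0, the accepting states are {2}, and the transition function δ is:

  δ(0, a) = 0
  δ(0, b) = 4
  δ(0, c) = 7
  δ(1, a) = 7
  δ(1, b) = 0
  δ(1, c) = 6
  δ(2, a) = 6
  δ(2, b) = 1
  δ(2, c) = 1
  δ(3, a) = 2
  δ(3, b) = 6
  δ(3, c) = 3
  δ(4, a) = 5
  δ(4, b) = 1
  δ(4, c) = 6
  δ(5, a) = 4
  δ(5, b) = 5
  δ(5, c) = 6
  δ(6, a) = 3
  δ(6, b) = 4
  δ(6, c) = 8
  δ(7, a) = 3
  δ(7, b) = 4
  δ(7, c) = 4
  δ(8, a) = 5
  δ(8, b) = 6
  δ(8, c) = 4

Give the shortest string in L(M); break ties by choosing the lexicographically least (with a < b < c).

A breadth-first search from 0 reaches an accepting state first via the path 0 → 7 → 3 → 2 on input caa.
No string of length < 3 is accepted (BFS exhausts all shorter strings without reaching an accepting state), and caa is the lexicographically least accepting string of length 3.

caa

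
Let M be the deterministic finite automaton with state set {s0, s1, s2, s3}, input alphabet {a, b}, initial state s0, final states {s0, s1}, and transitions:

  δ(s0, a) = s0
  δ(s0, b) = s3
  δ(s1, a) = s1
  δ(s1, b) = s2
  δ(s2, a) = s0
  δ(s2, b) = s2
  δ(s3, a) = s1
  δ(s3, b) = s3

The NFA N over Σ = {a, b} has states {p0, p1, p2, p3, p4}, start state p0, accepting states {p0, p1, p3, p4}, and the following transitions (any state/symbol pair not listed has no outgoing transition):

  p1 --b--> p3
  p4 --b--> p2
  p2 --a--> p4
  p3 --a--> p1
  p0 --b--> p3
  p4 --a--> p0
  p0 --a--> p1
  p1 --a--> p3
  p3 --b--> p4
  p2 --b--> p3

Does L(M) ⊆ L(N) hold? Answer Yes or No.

Yes

Exploring the product automaton M × N from the start pair (s0, p0), following both machines on each input symbol, reaches 14 state pairs: (s0, p0), (s0, p1), (s3, p3), (s0, p3), (s1, p1), (s3, p4), (s1, p3), (s2, p3), (s1, p0), (s3, p2), (s2, p4), (s1, p4), (s2, p2), (s0, p4).
M accepts in {s0, s1} and N accepts in {p0, p1, p3, p4}. The reachable pairs whose M-component is accepting are (s0, p0), (s0, p1), (s0, p3), (s1, p1), (s1, p3), (s1, p0), (s1, p4), (s0, p4); in each of them the N-component is accepting too, so the product for L(M) \ L(N) (M-component accepting, N-component rejecting) has no reachable accepting pair and the difference is empty.
Hence every string in L(M) is also in L(N).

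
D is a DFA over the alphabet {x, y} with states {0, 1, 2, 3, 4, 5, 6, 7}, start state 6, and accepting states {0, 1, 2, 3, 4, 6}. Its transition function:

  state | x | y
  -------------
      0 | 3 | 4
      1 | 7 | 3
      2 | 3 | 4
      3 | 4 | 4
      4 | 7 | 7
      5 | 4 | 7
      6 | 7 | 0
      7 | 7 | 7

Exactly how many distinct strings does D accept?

The useful subgraph on states {0, 3, 4, 6} is acyclic, so L(D) is finite; the longest accepting path visits 4 useful states, giving maximum string length 3.
Counting accepting paths from 6 by length: 1 of length 0, 1 of length 1, 2 of length 2, 2 of length 3. Total 6.

6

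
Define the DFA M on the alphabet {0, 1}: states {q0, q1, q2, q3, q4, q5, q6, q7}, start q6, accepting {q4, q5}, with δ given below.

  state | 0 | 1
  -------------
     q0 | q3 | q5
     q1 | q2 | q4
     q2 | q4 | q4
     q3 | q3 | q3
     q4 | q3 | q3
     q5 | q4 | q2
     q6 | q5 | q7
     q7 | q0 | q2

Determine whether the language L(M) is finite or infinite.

The useful states (reachable from q6 and able to reach an accepting state) are {q0, q2, q4, q5, q6, q7}.
Restricted to these states the transition graph has no cycle, so every accepting path has bounded length and L is finite.

finite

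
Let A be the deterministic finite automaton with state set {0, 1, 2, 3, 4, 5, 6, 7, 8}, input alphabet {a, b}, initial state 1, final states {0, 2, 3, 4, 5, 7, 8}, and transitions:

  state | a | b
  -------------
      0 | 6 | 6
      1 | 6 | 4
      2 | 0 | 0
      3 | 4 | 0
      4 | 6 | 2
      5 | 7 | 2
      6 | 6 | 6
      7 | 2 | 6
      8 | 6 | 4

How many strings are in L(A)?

The useful subgraph on states {0, 1, 2, 4} is acyclic, so L(A) is finite; the longest accepting path visits 4 useful states, giving maximum string length 3.
Counting accepting paths from 1 by length: 1 of length 1, 1 of length 2, 2 of length 3. Total 4.

4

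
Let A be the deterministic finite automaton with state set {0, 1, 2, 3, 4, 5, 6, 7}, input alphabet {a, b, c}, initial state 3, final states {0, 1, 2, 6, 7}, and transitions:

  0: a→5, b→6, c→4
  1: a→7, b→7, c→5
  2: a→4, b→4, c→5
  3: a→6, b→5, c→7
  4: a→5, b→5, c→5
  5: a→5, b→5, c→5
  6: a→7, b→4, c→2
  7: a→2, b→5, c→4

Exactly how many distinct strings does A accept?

The useful subgraph on states {2, 3, 6, 7} is acyclic, so L(A) is finite; the longest accepting path visits 4 useful states, giving maximum string length 3.
Counting accepting paths from 3 by length: 2 of length 1, 3 of length 2, 1 of length 3. Total 6.

6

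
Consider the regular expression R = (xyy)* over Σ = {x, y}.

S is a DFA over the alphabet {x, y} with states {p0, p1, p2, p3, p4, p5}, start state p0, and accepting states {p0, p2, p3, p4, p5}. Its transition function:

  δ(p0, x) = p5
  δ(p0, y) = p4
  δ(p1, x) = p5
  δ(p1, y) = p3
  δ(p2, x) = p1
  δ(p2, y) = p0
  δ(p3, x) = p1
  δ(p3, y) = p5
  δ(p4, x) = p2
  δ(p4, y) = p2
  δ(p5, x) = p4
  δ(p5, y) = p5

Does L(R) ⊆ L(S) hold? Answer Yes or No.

Converting the expression R to a DFA (subset construction, then merging equivalent states) gives the minimal DFA with states {r0, r1, r2, r3}, start state r0, accepting states {r0} and transitions r0: x→r1, y→r2; r1: x→r2, y→r3; r2: x→r2, y→r2; r3: x→r2, y→r0.
Exploring the product automaton R × S from the start pair (r0, p0), following both machines on each input symbol, reaches 12 state pairs: (r0, p0), (r1, p5), (r2, p4), (r3, p5), (r2, p2), (r0, p5), (r2, p1), (r2, p0), (r1, p4), (r2, p5), (r2, p3), (r3, p2).
R accepts in {r0} and S accepts in {p0, p2, p3, p4, p5}. The reachable pairs whose R-component is accepting are (r0, p0), (r0, p5); in each of them the S-component is accepting too, so the product for L(R) \ L(S) (R-component accepting, S-component rejecting) has no reachable accepting pair and the difference is empty.
Hence every string in L(R) is also in L(S).

Yes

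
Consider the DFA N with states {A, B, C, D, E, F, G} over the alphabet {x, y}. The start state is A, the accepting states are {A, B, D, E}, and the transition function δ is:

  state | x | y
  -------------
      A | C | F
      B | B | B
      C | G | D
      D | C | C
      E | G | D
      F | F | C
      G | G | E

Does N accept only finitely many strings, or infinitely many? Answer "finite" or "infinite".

State C is reachable from the start and can reach an accepting state, and it lies on the cycle C → D → C.
Traversing that cycle any number of times yields accepted strings of unbounded length, so the language is infinite.

infinite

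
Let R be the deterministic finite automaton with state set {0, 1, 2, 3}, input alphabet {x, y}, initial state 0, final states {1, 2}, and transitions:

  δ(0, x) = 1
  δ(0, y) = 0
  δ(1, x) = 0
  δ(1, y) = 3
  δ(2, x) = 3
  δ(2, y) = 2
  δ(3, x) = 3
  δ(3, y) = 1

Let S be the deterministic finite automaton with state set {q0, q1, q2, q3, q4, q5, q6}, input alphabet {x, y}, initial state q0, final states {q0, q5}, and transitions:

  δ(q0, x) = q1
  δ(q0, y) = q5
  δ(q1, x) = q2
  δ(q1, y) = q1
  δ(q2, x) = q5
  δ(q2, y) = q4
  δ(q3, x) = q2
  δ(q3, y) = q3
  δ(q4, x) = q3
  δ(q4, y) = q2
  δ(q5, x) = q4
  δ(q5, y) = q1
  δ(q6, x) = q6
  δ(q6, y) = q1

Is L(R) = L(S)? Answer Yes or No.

No

The string x is accepted by R but rejected by S.
So L(R) ≠ L(S).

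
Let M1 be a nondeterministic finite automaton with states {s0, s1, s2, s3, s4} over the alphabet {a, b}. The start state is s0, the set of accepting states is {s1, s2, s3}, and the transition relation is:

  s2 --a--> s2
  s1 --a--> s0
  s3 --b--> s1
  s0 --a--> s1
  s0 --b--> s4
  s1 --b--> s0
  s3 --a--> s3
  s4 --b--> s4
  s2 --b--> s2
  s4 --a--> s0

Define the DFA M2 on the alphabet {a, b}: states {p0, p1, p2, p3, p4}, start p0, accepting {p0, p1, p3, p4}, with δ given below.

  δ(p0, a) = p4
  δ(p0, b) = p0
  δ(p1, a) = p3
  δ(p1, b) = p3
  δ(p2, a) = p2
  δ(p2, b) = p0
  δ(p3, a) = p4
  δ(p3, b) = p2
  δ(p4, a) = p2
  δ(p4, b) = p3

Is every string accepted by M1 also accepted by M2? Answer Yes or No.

No

The string aaa is in L(M1) but not in L(M2).
So L(M1) ⊄ L(M2).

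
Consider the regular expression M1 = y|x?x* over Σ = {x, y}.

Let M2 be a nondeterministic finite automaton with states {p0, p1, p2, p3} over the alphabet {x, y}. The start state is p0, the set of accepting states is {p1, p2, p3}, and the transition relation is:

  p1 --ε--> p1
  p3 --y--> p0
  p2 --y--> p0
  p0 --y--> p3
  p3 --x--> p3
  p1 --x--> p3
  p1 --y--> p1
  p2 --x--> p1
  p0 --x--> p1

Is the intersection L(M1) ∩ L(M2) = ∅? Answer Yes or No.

No

The string x is accepted by both M1 and M2.
Hence L(M1) ∩ L(M2) ≠ ∅.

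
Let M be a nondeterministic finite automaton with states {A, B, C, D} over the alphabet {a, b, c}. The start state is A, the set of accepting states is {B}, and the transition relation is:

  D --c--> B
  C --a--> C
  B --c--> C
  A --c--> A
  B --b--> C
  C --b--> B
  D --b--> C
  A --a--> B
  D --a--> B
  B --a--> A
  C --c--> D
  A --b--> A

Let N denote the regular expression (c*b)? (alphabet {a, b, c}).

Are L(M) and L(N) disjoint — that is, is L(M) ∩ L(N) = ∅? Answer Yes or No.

Converting the expression N to a DFA (subset construction, then merging equivalent states) gives the minimal DFA with states {n0, n1, n2, n3}, start state n0, accepting states {n0, n2} and transitions n0: a→n1, b→n2, c→n3; n1: a→n1, b→n1, c→n1; n2: a→n1, b→n1, c→n1; n3: a→n1, b→n2, c→n3.
Exploring the product automaton M × N from the start pair (A, n0), following both machines on each input symbol, reaches 7 state pairs: (A, n0), (B, n1), (A, n2), (A, n3), (A, n1), (C, n1), (D, n1).
M accepts in {B} and N accepts in {n0, n2}; no reachable pair has both components accepting, so no string drives both machines to acceptance simultaneously and L(M) ∩ L(N) = ∅.
So no string is accepted by both, and the intersection is empty.

Yes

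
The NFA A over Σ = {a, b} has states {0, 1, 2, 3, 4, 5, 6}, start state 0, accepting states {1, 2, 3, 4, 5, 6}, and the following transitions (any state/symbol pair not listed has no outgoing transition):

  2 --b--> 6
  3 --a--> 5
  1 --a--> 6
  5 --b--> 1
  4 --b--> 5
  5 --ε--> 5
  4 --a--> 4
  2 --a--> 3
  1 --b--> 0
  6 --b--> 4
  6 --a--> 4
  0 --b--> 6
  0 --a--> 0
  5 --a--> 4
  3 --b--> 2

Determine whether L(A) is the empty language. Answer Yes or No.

No

The string b is accepted: the run 0 → 6 ends in the accepting state 6.
Since at least one string is accepted, L(A) is not empty.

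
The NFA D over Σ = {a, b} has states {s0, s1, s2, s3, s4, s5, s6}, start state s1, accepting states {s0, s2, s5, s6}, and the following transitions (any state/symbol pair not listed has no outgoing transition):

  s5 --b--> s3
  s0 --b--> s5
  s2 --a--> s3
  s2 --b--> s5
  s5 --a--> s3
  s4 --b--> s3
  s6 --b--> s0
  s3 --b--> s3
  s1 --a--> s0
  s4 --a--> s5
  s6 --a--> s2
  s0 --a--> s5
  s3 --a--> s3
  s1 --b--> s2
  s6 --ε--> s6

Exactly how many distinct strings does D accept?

The useful subgraph on states {s0, s1, s2, s5} is acyclic, so L(D) is finite; the longest accepting path visits 3 useful states, giving maximum string length 2.
Counting accepting paths from s1 by length: 2 of length 1, 3 of length 2. Total 5.

5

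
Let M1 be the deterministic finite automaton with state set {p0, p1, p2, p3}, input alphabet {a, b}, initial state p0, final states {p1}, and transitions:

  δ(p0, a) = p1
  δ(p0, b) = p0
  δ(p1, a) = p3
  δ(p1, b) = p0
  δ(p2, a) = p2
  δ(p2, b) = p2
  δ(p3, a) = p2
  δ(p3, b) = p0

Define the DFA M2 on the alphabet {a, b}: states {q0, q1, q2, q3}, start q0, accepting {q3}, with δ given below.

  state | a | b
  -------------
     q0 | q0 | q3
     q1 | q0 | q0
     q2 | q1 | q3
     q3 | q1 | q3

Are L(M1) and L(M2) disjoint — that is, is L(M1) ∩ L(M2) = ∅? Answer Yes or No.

Yes

Exploring the product automaton M1 × M2 from the start pair (p0, q0), following both machines on each input symbol, reaches 8 state pairs: (p0, q0), (p1, q0), (p0, q3), (p3, q0), (p1, q1), (p2, q0), (p2, q3), (p2, q1).
M1 accepts in {p1} and M2 accepts in {q3}; no reachable pair has both components accepting, so no string drives both machines to acceptance simultaneously and L(M1) ∩ L(M2) = ∅.
So no string is accepted by both, and the intersection is empty.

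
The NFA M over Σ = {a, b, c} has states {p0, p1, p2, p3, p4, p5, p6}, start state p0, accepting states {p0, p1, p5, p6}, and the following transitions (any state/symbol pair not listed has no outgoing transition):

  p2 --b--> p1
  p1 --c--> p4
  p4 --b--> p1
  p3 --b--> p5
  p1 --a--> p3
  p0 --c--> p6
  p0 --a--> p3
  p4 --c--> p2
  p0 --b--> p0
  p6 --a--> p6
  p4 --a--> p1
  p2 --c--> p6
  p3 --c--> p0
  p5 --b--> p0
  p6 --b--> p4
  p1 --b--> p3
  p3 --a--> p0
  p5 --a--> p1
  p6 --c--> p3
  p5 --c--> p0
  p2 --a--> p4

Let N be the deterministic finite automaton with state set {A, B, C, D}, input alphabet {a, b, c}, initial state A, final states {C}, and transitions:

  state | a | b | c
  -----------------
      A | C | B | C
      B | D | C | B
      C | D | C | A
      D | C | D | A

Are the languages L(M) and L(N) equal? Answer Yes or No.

The empty string ε is accepted by M but rejected by N.
So L(M) ≠ L(N).

No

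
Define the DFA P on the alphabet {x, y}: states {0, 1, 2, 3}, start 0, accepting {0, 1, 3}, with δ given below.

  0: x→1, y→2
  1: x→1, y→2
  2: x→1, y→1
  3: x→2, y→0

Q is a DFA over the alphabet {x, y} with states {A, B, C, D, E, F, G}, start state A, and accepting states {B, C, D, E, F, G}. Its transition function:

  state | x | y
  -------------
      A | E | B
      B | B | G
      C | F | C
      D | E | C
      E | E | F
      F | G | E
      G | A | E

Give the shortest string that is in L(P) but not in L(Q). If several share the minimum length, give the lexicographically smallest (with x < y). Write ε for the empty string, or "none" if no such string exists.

ε

The empty string ε is accepted by P but not by Q.
Since ε is the unique shortest string, it is the required witness.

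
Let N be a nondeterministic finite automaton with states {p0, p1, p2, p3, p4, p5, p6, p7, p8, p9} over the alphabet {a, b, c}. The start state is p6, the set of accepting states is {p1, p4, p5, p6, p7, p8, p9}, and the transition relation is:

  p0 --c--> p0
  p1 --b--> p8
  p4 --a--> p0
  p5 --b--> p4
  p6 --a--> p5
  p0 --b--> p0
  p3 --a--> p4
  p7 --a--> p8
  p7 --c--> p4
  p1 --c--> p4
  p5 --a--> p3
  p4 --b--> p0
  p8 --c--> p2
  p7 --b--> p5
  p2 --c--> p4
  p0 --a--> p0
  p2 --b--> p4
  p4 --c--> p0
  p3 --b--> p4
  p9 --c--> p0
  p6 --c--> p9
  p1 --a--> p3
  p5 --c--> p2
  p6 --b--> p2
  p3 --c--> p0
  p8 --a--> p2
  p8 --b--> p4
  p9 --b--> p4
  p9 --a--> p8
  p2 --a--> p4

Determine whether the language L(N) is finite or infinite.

finite

The useful states (reachable from p6 and able to reach an accepting state) are {p2, p3, p4, p5, p6, p8, p9}.
Restricted to these states the transition graph has no cycle, so every accepting path has bounded length and L is finite.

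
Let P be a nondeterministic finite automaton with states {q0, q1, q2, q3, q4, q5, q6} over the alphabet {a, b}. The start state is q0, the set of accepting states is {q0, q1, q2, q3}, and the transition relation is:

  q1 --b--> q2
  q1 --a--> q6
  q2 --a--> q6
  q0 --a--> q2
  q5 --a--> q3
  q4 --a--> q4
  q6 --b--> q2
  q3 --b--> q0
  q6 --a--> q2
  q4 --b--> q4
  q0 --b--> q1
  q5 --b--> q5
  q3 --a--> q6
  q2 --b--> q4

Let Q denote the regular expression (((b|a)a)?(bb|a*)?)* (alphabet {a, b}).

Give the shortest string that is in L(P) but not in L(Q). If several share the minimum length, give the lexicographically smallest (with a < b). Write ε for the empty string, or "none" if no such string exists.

b

The string b is accepted by P but not by Q.
No shorter string lies in the difference, and b is the lexicographically first length-1 string in L(P) \ L(Q).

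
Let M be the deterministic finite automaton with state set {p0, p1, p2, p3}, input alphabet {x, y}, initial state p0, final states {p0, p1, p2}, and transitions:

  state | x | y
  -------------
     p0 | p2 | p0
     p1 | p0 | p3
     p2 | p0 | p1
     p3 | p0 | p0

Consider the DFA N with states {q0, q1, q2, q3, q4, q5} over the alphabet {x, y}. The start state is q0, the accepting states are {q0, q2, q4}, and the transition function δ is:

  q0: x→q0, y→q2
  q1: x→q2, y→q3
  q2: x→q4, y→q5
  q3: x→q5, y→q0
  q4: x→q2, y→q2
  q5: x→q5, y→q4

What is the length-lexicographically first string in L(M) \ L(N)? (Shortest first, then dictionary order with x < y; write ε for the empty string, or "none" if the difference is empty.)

The string yy is accepted by M but not by N.
No shorter string lies in the difference, and yy is the lexicographically first length-2 string in L(M) \ L(N).

yy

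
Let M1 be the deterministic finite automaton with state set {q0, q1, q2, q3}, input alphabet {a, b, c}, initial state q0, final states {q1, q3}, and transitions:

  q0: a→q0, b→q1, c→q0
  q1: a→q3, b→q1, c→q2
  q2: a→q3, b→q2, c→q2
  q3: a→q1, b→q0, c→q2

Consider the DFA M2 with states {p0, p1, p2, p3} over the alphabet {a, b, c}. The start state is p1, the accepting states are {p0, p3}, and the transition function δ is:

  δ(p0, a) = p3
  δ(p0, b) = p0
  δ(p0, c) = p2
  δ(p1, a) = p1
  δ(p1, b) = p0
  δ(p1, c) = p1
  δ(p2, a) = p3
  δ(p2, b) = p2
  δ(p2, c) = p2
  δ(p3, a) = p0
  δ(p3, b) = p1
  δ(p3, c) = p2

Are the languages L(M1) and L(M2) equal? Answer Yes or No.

Yes

Exploring the product automaton M1 × M2 from the start pair (q0, p1), following both machines on each input symbol, reaches 4 state pairs: (q0, p1), (q1, p0), (q3, p3), (q2, p2).
M1 accepts in {q1, q3} and M2 accepts in {p0, p3}. In every reachable pair the two components are either both accepting — (q1, p0), (q3, p3) — or both non-accepting, so no string is accepted by exactly one of the machines: L(M1) \ L(M2) and L(M2) \ L(M1) are both empty.
Hence every string is accepted by M1 iff it is accepted by M2, and the two languages coincide.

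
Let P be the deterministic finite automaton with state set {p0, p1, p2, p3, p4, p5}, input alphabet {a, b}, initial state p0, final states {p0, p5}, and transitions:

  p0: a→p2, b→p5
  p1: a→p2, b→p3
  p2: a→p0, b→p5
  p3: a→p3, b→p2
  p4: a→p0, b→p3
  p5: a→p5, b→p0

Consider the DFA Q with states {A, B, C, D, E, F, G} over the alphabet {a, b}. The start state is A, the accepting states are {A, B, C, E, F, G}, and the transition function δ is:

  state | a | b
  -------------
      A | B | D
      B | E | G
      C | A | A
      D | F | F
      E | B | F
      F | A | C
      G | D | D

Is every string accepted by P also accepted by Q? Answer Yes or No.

No

The string b is in L(P) but not in L(Q).
So L(P) ⊄ L(Q).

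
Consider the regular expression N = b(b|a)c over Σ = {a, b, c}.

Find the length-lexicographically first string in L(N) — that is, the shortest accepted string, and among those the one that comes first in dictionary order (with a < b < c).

By inspection of the expression, no string of length less than 3 matches, and bac is the lexicographically first match of length 3.

bac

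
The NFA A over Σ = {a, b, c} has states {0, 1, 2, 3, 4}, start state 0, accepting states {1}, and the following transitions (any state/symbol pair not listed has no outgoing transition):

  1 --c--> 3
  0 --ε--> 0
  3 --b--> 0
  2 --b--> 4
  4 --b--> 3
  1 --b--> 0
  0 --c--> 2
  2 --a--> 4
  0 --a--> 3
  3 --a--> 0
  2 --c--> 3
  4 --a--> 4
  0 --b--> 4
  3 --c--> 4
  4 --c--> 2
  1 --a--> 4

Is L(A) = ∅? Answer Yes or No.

Yes

The states reachable from the start state are {0, 2, 3, 4}.
None of the accepting states {1} is reachable, so no string is accepted and L(A) = ∅.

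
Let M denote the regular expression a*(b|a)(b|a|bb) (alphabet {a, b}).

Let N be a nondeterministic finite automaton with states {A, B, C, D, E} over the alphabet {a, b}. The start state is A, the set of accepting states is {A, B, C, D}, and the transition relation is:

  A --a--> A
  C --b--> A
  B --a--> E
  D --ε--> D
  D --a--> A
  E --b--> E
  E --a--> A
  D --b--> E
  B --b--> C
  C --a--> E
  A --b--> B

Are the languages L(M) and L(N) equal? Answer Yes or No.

The string ba is accepted by M but rejected by N.
So L(M) ≠ L(N).

No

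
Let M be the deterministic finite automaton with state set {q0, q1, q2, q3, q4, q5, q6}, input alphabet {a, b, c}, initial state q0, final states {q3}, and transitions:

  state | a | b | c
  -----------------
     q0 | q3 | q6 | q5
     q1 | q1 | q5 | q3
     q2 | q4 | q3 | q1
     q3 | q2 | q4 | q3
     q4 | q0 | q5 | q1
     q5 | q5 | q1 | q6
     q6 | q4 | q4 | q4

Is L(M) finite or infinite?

infinite

State q1 is reachable from the start and can reach an accepting state, and it lies on the cycle q1 → q1.
Traversing that cycle any number of times yields accepted strings of unbounded length, so the language is infinite.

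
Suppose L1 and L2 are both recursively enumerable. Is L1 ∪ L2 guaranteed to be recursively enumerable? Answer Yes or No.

Yes

Simulate recognisers for L₁ and L₂ in parallel, alternating one step of each, and accept as soon as either accepts.
So the recursively enumerable languages are closed under union.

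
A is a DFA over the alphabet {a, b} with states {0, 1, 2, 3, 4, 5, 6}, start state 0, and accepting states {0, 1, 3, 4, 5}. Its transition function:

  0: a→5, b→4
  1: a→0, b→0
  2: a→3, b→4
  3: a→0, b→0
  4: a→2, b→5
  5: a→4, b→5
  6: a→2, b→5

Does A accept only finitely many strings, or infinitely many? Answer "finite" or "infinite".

infinite

State 0 is reachable from the start and can reach an accepting state, and it lies on the cycle 0 → 4 → 2 → 3 → 0.
Traversing that cycle any number of times yields accepted strings of unbounded length, so the language is infinite.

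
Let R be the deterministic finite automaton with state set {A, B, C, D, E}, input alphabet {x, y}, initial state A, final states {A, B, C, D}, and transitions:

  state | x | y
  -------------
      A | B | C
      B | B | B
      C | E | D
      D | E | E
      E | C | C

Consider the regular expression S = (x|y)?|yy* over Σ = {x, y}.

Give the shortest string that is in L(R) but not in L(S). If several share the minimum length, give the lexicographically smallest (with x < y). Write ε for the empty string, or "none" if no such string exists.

The string xx is accepted by R but not by S.
No shorter string lies in the difference, and xx is the lexicographically first length-2 string in L(R) \ L(S).

xx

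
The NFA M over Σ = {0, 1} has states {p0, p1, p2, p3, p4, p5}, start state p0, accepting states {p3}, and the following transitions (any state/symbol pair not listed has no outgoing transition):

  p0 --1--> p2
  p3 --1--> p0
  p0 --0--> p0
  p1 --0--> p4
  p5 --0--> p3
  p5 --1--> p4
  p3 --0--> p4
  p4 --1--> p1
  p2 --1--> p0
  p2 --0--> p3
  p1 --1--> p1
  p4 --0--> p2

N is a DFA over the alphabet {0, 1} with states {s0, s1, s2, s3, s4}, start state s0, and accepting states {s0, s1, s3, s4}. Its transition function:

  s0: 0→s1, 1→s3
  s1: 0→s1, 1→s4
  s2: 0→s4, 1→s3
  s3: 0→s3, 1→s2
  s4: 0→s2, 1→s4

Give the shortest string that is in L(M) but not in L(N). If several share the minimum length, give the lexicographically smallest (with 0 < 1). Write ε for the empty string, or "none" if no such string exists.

The string 010 is accepted by M but not by N.
No shorter string lies in the difference, and 010 is the lexicographically first length-3 string in L(M) \ L(N).

010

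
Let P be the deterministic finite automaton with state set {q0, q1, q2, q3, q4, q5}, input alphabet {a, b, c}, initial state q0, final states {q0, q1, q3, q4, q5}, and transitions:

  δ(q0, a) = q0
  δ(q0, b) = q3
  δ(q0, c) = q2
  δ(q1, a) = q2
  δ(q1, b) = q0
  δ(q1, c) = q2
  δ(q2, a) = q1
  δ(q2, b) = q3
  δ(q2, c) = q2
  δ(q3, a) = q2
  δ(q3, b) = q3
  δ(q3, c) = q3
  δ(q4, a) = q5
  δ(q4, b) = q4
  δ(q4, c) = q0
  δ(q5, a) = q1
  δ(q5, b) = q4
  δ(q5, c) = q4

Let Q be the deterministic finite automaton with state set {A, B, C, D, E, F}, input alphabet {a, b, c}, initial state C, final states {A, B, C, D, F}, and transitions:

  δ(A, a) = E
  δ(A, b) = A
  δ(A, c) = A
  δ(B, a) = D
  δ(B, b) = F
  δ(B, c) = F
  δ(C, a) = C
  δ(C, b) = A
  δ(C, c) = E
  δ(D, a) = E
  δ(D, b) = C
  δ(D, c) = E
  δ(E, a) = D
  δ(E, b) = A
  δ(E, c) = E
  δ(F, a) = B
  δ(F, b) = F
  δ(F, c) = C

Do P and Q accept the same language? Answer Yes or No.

Exploring the product automaton P × Q from the start pair (q0, C), following both machines on each input symbol, reaches 4 state pairs: (q0, C), (q3, A), (q2, E), (q1, D).
P accepts in {q0, q1, q3, q4, q5} and Q accepts in {A, B, C, D, F}. In every reachable pair the two components are either both accepting — (q0, C), (q3, A), (q1, D) — or both non-accepting, so no string is accepted by exactly one of the machines: L(P) \ L(Q) and L(Q) \ L(P) are both empty.
Hence every string is accepted by P iff it is accepted by Q, and the two languages coincide.

Yes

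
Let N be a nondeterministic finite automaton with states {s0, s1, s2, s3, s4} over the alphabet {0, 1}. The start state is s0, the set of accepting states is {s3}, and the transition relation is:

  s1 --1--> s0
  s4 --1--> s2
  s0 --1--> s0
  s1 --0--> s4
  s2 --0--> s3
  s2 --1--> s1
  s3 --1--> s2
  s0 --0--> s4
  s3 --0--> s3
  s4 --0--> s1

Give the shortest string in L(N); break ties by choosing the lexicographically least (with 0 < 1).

010

A breadth-first search from s0 reaches an accepting state first via the path s0 → s4 → s2 → s3 on input 010.
No string of length < 3 is accepted (BFS exhausts all shorter strings without reaching an accepting state), and 010 is the lexicographically least accepting string of length 3.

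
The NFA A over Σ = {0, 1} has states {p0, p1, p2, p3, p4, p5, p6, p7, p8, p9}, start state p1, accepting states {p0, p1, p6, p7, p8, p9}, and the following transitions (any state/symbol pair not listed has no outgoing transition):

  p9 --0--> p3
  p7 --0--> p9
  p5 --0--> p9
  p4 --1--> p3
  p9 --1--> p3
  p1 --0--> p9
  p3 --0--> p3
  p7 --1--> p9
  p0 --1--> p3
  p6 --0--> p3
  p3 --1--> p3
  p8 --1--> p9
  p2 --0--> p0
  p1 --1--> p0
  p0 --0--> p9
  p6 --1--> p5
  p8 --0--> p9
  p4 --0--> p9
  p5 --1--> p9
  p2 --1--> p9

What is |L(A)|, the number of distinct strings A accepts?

The useful subgraph on states {p0, p1, p9} is acyclic, so L(A) is finite; the longest accepting path visits 3 useful states, giving maximum string length 2.
Counting accepting paths from p1 by length: 1 of length 0, 2 of length 1, 1 of length 2. Total 4.

4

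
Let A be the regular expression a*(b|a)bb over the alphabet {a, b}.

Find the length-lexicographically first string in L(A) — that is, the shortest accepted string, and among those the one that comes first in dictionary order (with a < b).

By inspection of the expression, no string of length less than 3 matches, and abb is the lexicographically first match of length 3.

abb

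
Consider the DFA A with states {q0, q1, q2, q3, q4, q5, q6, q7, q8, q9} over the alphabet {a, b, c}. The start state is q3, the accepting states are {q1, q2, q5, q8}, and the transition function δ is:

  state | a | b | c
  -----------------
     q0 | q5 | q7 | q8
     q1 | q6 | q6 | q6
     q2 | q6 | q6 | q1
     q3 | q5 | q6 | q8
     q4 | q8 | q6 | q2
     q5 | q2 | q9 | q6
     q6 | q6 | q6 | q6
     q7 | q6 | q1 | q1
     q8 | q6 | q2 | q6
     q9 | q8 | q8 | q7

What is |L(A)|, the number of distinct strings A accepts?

The useful subgraph on states {q1, q2, q3, q5, q7, q8, q9} is acyclic, so L(A) is finite; the longest accepting path visits 6 useful states, giving maximum string length 5.
Counting accepting paths from q3 by length: 2 of length 1, 2 of length 2, 4 of length 3, 4 of length 4, 2 of length 5. Total 14.

14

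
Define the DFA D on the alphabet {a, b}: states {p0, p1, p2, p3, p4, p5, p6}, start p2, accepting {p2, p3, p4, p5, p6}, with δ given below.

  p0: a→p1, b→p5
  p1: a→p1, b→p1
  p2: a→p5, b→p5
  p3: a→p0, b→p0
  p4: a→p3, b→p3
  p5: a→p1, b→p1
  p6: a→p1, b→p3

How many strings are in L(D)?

3

The useful subgraph on states {p2, p5} is acyclic, so L(D) is finite; the longest accepting path visits 2 useful states, giving maximum string length 1.
Counting accepting paths from p2 by length: 1 of length 0, 2 of length 1. Total 3.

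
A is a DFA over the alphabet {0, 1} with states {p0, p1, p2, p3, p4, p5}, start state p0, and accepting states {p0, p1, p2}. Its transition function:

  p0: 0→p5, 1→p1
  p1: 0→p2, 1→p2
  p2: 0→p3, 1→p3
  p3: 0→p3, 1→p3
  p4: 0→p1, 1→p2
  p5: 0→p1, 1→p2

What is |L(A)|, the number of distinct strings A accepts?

8

The useful subgraph on states {p0, p1, p2, p5} is acyclic, so L(A) is finite; the longest accepting path visits 4 useful states, giving maximum string length 3.
Counting accepting paths from p0 by length: 1 of length 0, 1 of length 1, 4 of length 2, 2 of length 3. Total 8.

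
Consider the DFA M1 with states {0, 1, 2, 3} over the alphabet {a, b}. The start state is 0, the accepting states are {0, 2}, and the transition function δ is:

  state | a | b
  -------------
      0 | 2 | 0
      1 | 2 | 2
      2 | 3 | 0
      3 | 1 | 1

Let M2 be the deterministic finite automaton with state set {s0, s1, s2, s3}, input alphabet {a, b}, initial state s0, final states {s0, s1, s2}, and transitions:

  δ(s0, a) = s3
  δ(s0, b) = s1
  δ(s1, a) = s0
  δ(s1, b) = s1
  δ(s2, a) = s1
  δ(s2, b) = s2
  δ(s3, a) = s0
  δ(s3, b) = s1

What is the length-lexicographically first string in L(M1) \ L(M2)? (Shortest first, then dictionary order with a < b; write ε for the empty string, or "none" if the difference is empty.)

a

The string a is accepted by M1 but not by M2.
No shorter string lies in the difference, and a is the lexicographically first length-1 string in L(M1) \ L(M2).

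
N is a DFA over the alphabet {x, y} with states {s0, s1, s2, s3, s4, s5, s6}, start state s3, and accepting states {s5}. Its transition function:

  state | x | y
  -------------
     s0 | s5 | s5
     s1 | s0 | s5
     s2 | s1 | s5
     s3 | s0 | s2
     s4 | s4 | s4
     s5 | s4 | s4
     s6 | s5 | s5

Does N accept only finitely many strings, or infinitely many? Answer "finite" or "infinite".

The useful states (reachable from s3 and able to reach an accepting state) are {s0, s1, s2, s3, s5}.
Restricted to these states the transition graph has no cycle, so every accepting path has bounded length and L is finite.

finite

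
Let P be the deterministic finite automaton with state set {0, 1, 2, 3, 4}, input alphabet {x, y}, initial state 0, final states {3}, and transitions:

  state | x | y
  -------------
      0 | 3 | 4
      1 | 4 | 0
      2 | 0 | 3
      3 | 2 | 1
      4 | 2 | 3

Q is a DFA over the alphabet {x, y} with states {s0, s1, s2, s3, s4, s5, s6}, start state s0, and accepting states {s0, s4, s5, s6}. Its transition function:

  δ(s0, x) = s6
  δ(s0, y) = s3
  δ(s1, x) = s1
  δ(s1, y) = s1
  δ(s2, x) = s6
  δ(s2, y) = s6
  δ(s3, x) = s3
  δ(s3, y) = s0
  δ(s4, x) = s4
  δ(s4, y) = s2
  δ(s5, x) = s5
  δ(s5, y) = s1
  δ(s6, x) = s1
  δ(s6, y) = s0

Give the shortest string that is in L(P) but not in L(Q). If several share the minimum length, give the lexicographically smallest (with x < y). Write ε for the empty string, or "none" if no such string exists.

xxy

The string xxy is accepted by P but not by Q.
No shorter string lies in the difference, and xxy is the lexicographically first length-3 string in L(P) \ L(Q).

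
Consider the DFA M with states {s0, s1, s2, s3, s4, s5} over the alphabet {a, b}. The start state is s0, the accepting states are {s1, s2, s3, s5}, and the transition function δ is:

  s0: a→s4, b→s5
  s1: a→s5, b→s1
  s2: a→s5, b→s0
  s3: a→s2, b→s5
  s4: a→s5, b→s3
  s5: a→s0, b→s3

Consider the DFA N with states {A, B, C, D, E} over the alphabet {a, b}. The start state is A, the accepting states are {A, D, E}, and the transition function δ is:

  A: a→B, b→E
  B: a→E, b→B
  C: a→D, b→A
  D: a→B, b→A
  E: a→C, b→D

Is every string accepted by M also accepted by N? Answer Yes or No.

No

The string ab is in L(M) but not in L(N).
So L(M) ⊄ L(N).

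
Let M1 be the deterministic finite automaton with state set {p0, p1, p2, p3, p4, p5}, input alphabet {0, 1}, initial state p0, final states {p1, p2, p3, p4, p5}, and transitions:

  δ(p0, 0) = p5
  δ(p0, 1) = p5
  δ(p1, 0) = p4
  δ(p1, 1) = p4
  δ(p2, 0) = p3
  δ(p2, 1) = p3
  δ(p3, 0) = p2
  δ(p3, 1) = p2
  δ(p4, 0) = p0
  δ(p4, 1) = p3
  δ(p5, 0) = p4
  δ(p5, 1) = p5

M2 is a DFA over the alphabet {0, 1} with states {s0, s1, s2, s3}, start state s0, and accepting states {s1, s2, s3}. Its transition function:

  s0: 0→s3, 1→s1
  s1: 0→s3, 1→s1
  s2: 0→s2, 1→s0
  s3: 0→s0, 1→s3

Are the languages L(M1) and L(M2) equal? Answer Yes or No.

The string 00 is accepted by M1 but rejected by M2.
So L(M1) ≠ L(M2).

No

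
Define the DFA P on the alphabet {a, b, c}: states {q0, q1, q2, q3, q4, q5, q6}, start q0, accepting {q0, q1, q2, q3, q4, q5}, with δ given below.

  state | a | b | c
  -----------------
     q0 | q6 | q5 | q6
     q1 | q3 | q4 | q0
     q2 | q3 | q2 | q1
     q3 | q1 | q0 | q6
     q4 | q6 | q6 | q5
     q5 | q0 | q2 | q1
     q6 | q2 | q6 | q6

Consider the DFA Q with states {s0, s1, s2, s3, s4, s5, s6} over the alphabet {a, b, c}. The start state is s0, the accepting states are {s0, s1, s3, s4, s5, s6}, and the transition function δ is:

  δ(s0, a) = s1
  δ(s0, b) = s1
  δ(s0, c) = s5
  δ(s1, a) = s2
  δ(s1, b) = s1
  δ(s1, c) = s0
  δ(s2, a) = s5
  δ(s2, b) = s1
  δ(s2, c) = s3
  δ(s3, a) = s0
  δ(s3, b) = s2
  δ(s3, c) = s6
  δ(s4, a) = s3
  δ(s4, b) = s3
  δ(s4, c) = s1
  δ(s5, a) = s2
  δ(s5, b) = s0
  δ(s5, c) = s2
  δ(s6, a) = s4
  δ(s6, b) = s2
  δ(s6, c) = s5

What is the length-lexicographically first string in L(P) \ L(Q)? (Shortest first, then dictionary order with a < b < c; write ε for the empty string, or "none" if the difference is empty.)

The string aa is accepted by P but not by Q.
No shorter string lies in the difference, and aa is the lexicographically first length-2 string in L(P) \ L(Q).

aa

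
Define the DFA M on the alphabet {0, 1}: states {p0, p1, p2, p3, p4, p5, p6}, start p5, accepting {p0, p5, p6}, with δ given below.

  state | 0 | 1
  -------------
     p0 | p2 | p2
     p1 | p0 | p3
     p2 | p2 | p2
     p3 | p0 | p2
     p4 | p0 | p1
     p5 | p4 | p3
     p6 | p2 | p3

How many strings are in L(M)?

The useful subgraph on states {p0, p1, p3, p4, p5} is acyclic, so L(M) is finite; the longest accepting path visits 5 useful states, giving maximum string length 4.
Counting accepting paths from p5 by length: 1 of length 0, 2 of length 2, 1 of length 3, 1 of length 4. Total 5.

5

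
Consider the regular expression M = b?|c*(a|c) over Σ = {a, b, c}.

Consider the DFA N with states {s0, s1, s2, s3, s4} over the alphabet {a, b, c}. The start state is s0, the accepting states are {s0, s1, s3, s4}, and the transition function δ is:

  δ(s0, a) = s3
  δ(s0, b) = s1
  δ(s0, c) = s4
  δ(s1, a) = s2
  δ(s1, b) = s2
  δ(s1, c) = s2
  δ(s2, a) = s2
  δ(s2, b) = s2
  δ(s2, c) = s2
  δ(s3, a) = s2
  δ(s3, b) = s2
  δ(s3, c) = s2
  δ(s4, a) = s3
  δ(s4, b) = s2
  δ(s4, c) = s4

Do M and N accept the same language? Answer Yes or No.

Yes

Converting the expression M to a DFA (subset construction, then merging equivalent states) gives the minimal DFA with states {m0, m1, m2, m3}, start state m0, accepting states {m0, m1, m2} and transitions m0: a→m1, b→m1, c→m2; m1: a→m3, b→m3, c→m3; m2: a→m1, b→m3, c→m2; m3: a→m3, b→m3, c→m3.
Exploring the product automaton M × N from the start pair (m0, s0), following both machines on each input symbol, reaches 5 state pairs: (m0, s0), (m1, s3), (m1, s1), (m2, s4), (m3, s2).
M accepts in {m0, m1, m2} and N accepts in {s0, s1, s3, s4}. In every reachable pair the two components are either both accepting — (m0, s0), (m1, s3), (m1, s1), (m2, s4) — or both non-accepting, so no string is accepted by exactly one of the machines: L(M) \ L(N) and L(N) \ L(M) are both empty.
Hence every string is accepted by M iff it is accepted by N, and the two languages coincide.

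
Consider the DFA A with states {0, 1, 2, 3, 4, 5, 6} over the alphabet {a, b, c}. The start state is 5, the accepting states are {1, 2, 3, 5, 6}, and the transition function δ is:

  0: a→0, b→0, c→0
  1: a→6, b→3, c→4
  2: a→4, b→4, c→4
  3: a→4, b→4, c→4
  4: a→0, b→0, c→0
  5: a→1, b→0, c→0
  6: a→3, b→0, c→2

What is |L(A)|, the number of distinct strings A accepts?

The useful subgraph on states {1, 2, 3, 5, 6} is acyclic, so L(A) is finite; the longest accepting path visits 4 useful states, giving maximum string length 3.
Counting accepting paths from 5 by length: 1 of length 0, 1 of length 1, 2 of length 2, 2 of length 3. Total 6.

6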